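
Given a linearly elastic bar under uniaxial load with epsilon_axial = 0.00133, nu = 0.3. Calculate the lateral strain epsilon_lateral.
Model: a linearly elastic bar under uniaxial load, so epsilon_lateral = -nu·epsilon_axial.
Substitute:
  epsilon_lateral = -(0.3 × 0.00133)
  epsilon_lateral = -0.000399
Final answer: epsilon_lateral = -0.000399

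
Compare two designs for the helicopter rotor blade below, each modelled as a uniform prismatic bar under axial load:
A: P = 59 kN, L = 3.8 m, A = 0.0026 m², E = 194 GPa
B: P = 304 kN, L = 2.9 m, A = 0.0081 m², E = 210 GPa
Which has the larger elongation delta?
Model: a uniform prismatic bar under axial load, so delta = (P·L) / (A·E) (SI units).
  A: delta = (59000 × 3.8) / (0.0026 × (1.94 × 10¹¹)) = 0.0004445 m = 0.4445 mm
  B: delta = (304000 × 2.9) / (0.0081 × (2.1 × 10¹¹)) = 0.0005183 m = 0.5183 mm
0.5183 mm > 0.4445 mm, so B is larger.
Final answer: B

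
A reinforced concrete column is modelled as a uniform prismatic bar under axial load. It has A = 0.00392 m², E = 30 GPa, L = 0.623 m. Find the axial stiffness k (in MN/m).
Model: a uniform prismatic bar under axial load, so k = (A·E) / L.
Convert to SI units:
  E = 30 GPa = 3 × 10¹⁰ Pa
Substitute:
  k = (0.00392 × (3 × 10¹⁰)) / 0.623
  k = 1.888 × 10⁸ N/m
Convert: k = 1.888 × 10⁸ N/m = 188.8 MN/m
Final answer: k = 188.8 MN/m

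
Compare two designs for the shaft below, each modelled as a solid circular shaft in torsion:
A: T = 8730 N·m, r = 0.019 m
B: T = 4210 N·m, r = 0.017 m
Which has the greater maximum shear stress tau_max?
Model: a solid circular shaft in torsion, so tau_max = (2·T) / (π·r^3) (SI units).
  A: tau_max = (2 × 8730) / (π × 0.019^3) = 8.103 × 10⁸ Pa = 810.3 MPa
  B: tau_max = (2 × 4210) / (π × 0.017^3) = 5.455 × 10⁸ Pa = 545.5 MPa
810.3 MPa > 545.5 MPa, so A is larger.
Final answer: A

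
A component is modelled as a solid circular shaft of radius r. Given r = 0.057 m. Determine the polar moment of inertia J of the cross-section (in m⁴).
Model: a solid circular shaft of radius r, so J = (π·r^4) / 2.
Substitute:
  J = (π × 0.057^4) / 2
  J = 1.658 × 10⁻⁵ m⁴
Final answer: J = 1.658 × 10⁻⁵ m⁴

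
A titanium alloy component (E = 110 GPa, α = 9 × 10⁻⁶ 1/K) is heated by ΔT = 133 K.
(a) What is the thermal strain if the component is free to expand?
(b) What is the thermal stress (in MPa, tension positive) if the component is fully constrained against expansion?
(a) Free thermal strain ε_th = α·ΔT = (9 × 10⁻⁶) × 133 = 0.001197
(b) Fully constrained, the expansion is suppressed, so σ = -E·α·ΔT. Convert E = 110 GPa = 1.1 × 10¹¹ Pa.
  σ = -(1.1 × 10¹¹) × (9 × 10⁻⁶) × 133 = -1.317 × 10⁸ Pa = -131.7 MPa (compressive)
Final answer: (a) ε_th = 0.001197, (b) σ = -131.7 MPa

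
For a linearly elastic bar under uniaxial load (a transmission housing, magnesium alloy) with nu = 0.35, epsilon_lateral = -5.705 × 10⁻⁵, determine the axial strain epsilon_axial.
Model: a linearly elastic bar under uniaxial load, so epsilon_lateral = -nu·epsilon_axial.
Solve for epsilon_axial: epsilon_axial = -epsilon_lateral / nu.
Substitute:
  epsilon_axial = -(-5.705 × 10⁻⁵) / 0.35
  epsilon_axial = 0.000163
Final answer: epsilon_axial = 0.000163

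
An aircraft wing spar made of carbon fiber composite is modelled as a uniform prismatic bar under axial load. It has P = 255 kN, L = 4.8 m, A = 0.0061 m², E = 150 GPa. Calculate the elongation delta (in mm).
Model: a uniform prismatic bar under axial load, so delta = (P·L) / (A·E).
Convert to SI units:
  P = 255 kN = 255000 N
  E = 150 GPa = 1.5 × 10¹¹ Pa
Substitute:
  delta = (255000 × 4.8) / (0.0061 × (1.5 × 10¹¹))
  delta = 0.001338 m
Convert: delta = 0.001338 m = 1.338 mm
Final answer: delta = 1.338 mm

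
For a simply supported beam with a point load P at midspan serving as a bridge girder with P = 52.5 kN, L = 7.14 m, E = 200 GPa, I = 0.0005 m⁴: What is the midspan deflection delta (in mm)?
Model: a simply supported beam with a point load P at midspan, so delta = (P·L^3) / (48·E·I).
Convert to SI units:
  P = 52.5 kN = 52500 N
  E = 200 GPa = 2 × 10¹¹ Pa
Substitute:
  delta = (52500 × 7.14^3) / (48 × (2 × 10¹¹) × 0.0005)
  delta = 0.003981 m
Convert: delta = 0.003981 m = 3.981 mm
Final answer: delta = 3.981 mm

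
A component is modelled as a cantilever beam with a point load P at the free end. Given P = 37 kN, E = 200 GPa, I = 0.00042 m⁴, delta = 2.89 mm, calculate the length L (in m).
Model: a cantilever beam with a point load P at the free end, so delta = (P·L^3) / (3·E·I).
Solve for L: L = ((3·delta·E·I) / P)^(1/3).
Convert to SI units:
  P = 37 kN = 37000 N
  E = 200 GPa = 2 × 10¹¹ Pa
  delta = 2.89 mm = 0.00289 m
Substitute:
  L = ((3 × 0.00289 × (2 × 10¹¹) × 0.00042) / 37000)^(1/3)
  L = 2.7 m
Final answer: L = 2.7 m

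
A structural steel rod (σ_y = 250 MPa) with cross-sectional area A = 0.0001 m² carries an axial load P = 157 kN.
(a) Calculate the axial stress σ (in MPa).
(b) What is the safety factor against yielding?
(a) Axial stress σ = P/A. Convert P = 157 kN = 157000 N.
  σ = 157000 / 0.0001 = 1.57 × 10⁹ Pa = 1570 MPa
(b) Safety factor SF = σ_y/σ = 250 / 1570 = 0.1592
Final answer: (a) σ = 1570 MPa, (b) SF = 0.1592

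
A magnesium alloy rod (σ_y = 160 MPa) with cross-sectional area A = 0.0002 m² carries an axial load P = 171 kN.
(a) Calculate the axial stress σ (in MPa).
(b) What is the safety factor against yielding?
(a) Axial stress σ = P/A. Convert P = 171 kN = 171000 N.
  σ = 171000 / 0.0002 = 8.55 × 10⁸ Pa = 855 MPa
(b) Safety factor SF = σ_y/σ = 160 / 855 = 0.1871
Final answer: (a) σ = 855 MPa, (b) SF = 0.1871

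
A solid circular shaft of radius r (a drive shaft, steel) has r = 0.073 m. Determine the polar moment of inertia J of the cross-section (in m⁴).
Model: a solid circular shaft of radius r, so J = (π·r^4) / 2.
Substitute:
  J = (π × 0.073^4) / 2
  J = 4.461 × 10⁻⁵ m⁴
Final answer: J = 4.461 × 10⁻⁵ m⁴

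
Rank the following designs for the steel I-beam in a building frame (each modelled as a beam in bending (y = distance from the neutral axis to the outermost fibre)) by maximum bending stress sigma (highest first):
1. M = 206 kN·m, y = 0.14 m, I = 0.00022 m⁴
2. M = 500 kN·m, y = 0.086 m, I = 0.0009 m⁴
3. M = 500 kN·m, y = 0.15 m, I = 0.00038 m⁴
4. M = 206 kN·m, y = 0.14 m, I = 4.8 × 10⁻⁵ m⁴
Model: a beam in bending (y = distance from the neutral axis to the outermost fibre), so sigma = (M·y) / I (SI units).
  Case 1: sigma = (206000 × 0.14) / 0.00022 = 1.311 × 10⁸ Pa = 131.1 MPa
  Case 2: sigma = (500000 × 0.086) / 0.0009 = 4.778 × 10⁷ Pa = 47.78 MPa
  Case 3: sigma = (500000 × 0.15) / 0.00038 = 1.974 × 10⁸ Pa = 197.4 MPa
  Case 4: sigma = (206000 × 0.14) / (4.8 × 10⁻⁵) = 6.008 × 10⁸ Pa = 600.8 MPa
Ordering: 600.8 MPa (case 4) > 197.4 MPa (case 3) > 131.1 MPa (case 1) > 47.78 MPa (case 2)
Final answer: 4, 3, 1, 2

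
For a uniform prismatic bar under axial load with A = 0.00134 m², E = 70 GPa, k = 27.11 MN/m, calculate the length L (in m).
Model: a uniform prismatic bar under axial load, so k = (A·E) / L.
Solve for L: L = (A·E) / k.
Convert to SI units:
  E = 70 GPa = 7 × 10¹⁰ Pa
  k = 27.11 MN/m = 2.711 × 10⁷ N/m
Substitute:
  L = (0.00134 × (7 × 10¹⁰)) / (2.711 × 10⁷)
  L = 3.46 m
Final answer: L = 3.46 m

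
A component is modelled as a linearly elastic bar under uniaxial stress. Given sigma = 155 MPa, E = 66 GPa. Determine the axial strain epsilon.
Model: a linearly elastic bar under uniaxial stress, so epsilon = sigma / E.
Convert to SI units:
  sigma = 155 MPa = 1.55 × 10⁸ Pa
  E = 66 GPa = 6.6 × 10¹⁰ Pa
Substitute:
  epsilon = (1.55 × 10⁸) / (6.6 × 10¹⁰)
  epsilon = 0.002348
Final answer: epsilon = 0.002348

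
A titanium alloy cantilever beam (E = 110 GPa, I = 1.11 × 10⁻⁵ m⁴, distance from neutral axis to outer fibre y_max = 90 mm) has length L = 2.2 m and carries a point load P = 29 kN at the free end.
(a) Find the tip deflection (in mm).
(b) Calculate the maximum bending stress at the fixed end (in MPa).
(a) Tip deflection of a cantilever with an end point load: δ = P·L^3 / (3·E·I). Convert P = 29 kN = 29000 N, E = 110 GPa = 1.1 × 10¹¹ Pa.
  δ = (29000 × 2.2^3) / (3 × (1.1 × 10¹¹) × (1.11 × 10⁻⁵)) = 0.0843 m = 84.3 mm
(b) Maximum bending moment at the fixed end: M = P·L = 29000 × 2.2 = 63800 N·m. Convert y_max = 90 mm = 0.09 m.
  σ = M·y_max / I = (63800 × 0.09) / (1.11 × 10⁻⁵) = 5.173 × 10⁸ Pa = 517.3 MPa
Final answer: (a) δ = 84.3 mm, (b) σ = 517.3 MPa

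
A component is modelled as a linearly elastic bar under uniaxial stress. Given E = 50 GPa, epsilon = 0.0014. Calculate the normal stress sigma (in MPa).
Model: a linearly elastic bar under uniaxial stress, so sigma = E·epsilon.
Convert to SI units:
  E = 50 GPa = 5 × 10¹⁰ Pa
Substitute:
  sigma = (5 × 10¹⁰) × 0.0014
  sigma = 7 × 10⁷ Pa
Convert: sigma = 7 × 10⁷ Pa = 70 MPa
Final answer: sigma = 70 MPa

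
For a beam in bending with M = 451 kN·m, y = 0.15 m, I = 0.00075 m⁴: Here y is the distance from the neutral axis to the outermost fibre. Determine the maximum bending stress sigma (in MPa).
Model: a beam in bending, so sigma = (M·y) / I.
Convert to SI units:
  M = 451 kN·m = 451000 N·m
Substitute:
  sigma = (451000 × 0.15) / 0.00075
  sigma = 9.02 × 10⁷ Pa
Convert: sigma = 9.02 × 10⁷ Pa = 90.2 MPa
Final answer: sigma = 90.2 MPa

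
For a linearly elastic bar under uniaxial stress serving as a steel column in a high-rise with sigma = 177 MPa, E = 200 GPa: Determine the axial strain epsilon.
Model: a linearly elastic bar under uniaxial stress, so epsilon = sigma / E.
Convert to SI units:
  sigma = 177 MPa = 1.77 × 10⁸ Pa
  E = 200 GPa = 2 × 10¹¹ Pa
Substitute:
  epsilon = (1.77 × 10⁸) / (2 × 10¹¹)
  epsilon = 0.000885
Final answer: epsilon = 0.000885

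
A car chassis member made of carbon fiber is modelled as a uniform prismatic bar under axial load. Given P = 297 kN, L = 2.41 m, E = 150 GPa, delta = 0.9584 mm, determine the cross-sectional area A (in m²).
Model: a uniform prismatic bar under axial load, so delta = (P·L) / (A·E).
Solve for A: A = (P·L) / (delta·E).
Convert to SI units:
  P = 297 kN = 297000 N
  E = 150 GPa = 1.5 × 10¹¹ Pa
  delta = 0.9584 mm = 0.0009584 m
Substitute:
  A = (297000 × 2.41) / (0.0009584 × (1.5 × 10¹¹))
  A = 0.004979 m²
Final answer: A = 0.004979 m²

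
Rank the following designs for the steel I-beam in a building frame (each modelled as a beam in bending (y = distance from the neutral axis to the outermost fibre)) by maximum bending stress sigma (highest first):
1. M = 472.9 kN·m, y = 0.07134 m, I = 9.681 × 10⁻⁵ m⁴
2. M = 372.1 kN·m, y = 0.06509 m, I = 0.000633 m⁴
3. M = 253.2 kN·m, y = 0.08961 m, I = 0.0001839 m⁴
Model: a beam in bending (y = distance from the neutral axis to the outermost fibre), so sigma = (M·y) / I (SI units).
  Case 1: sigma = (472900 × 0.07134) / (9.681 × 10⁻⁵) = 3.485 × 10⁸ Pa = 348.5 MPa
  Case 2: sigma = (372100 × 0.06509) / 0.000633 = 3.826 × 10⁷ Pa = 38.26 MPa
  Case 3: sigma = (253200 × 0.08961) / 0.0001839 = 1.234 × 10⁸ Pa = 123.4 MPa
Ordering: 348.5 MPa (case 1) > 123.4 MPa (case 3) > 38.26 MPa (case 2)
Final answer: 1, 3, 2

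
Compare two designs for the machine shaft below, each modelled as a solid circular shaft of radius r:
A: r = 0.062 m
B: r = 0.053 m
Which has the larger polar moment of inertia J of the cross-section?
Model: a solid circular shaft of radius r, so J = (π·r^4) / 2 (SI units).
  A: J = (π × 0.062^4) / 2 = 2.321 × 10⁻⁵ m⁴
  B: J = (π × 0.053^4) / 2 = 1.239 × 10⁻⁵ m⁴
2.321 × 10⁻⁵ m⁴ > 1.239 × 10⁻⁵ m⁴, so A is larger.
Final answer: A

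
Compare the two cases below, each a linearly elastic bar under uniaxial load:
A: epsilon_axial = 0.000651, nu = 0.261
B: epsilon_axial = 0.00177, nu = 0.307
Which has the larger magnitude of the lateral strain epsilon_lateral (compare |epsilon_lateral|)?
Model: a linearly elastic bar under uniaxial load, so epsilon_lateral = -nu·epsilon_axial (SI units).
  A: epsilon_lateral = -(0.261 × 0.000651) = -0.0001699
  B: epsilon_lateral = -(0.307 × 0.00177) = -0.0005434
|epsilon_lateral|: A = 0.0001699, B = 0.0005434, so B is larger in magnitude.
Final answer: B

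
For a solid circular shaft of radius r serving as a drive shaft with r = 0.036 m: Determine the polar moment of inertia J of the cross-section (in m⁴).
Model: a solid circular shaft of radius r, so J = (π·r^4) / 2.
Substitute:
  J = (π × 0.036^4) / 2
  J = 2.638 × 10⁻⁶ m⁴
Final answer: J = 2.638 × 10⁻⁶ m⁴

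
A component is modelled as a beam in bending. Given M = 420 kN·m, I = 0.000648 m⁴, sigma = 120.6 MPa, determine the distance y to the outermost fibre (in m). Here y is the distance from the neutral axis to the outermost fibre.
Model: a beam in bending, so sigma = (M·y) / I.
Solve for y: y = (sigma·I) / M.
Convert to SI units:
  M = 420 kN·m = 420000 N·m
  sigma = 120.6 MPa = 1.206 × 10⁸ Pa
Substitute:
  y = ((1.206 × 10⁸) × 0.000648) / 420000
  y = 0.1861 m
Final answer: y = 0.1861 m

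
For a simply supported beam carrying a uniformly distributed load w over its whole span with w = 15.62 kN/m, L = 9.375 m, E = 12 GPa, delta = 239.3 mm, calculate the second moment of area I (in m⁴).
Model: a simply supported beam carrying a uniformly distributed load w over its whole span, so delta = (5·w·L^4) / (384·E·I).
Solve for I: I = (5·w·L^4) / (384·delta·E).
Convert to SI units:
  w = 15.62 kN/m = 15620 N/m
  E = 12 GPa = 1.2 × 10¹⁰ Pa
  delta = 239.3 mm = 0.2393 m
Substitute:
  I = (5 × 15620 × 9.375^4) / (384 × 0.2393 × (1.2 × 10¹⁰))
  I = 0.0005471 m⁴
Final answer: I = 0.0005471 m⁴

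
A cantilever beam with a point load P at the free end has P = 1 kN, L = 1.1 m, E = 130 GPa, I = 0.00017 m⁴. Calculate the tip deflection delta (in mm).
Model: a cantilever beam with a point load P at the free end, so delta = (P·L^3) / (3·E·I).
Convert to SI units:
  P = 1 kN = 1000 N
  E = 130 GPa = 1.3 × 10¹¹ Pa
Substitute:
  delta = (1000 × 1.1^3) / (3 × (1.3 × 10¹¹) × 0.00017)
  delta = 2.008 × 10⁻⁵ m
Convert: delta = 2.008 × 10⁻⁵ m = 0.02008 mm
Final answer: delta = 0.02008 mm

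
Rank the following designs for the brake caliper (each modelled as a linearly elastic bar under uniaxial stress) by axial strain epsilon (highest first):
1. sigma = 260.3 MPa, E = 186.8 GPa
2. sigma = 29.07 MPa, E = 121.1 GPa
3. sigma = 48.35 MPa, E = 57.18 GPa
Model: a linearly elastic bar under uniaxial stress, so epsilon = sigma / E (SI units).
  Case 1: epsilon = (2.603 × 10⁸) / (1.868 × 10¹¹) = 0.001393
  Case 2: epsilon = (2.907 × 10⁷) / (1.211 × 10¹¹) = 0.00024
  Case 3: epsilon = (4.835 × 10⁷) / (5.718 × 10¹⁰) = 0.0008456
Ordering: 0.001393 (case 1) > 0.0008456 (case 3) > 0.00024 (case 2)
Final answer: 1, 3, 2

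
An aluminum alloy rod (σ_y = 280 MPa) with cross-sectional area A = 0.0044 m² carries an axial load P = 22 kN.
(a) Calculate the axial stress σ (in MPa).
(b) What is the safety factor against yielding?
(a) Axial stress σ = P/A. Convert P = 22 kN = 22000 N.
  σ = 22000 / 0.0044 = 5 × 10⁶ Pa = 5 MPa
(b) Safety factor SF = σ_y/σ = 280 / 5 = 56
Final answer: (a) σ = 5 MPa, (b) SF = 56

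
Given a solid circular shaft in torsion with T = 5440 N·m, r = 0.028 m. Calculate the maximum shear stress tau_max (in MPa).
Model: a solid circular shaft in torsion, so tau_max = (2·T) / (π·r^3).
Substitute:
  tau_max = (2 × 5440) / (π × 0.028^3)
  tau_max = 1.578 × 10⁸ Pa
Convert: tau_max = 1.578 × 10⁸ Pa = 157.8 MPa
Final answer: tau_max = 157.8 MPa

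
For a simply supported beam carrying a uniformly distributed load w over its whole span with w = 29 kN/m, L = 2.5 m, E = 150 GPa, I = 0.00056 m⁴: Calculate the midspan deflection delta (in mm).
Model: a simply supported beam carrying a uniformly distributed load w over its whole span, so delta = (5·w·L^4) / (384·E·I).
Convert to SI units:
  w = 29 kN/m = 29000 N/m
  E = 150 GPa = 1.5 × 10¹¹ Pa
Substitute:
  delta = (5 × 29000 × 2.5^4) / (384 × (1.5 × 10¹¹) × 0.00056)
  delta = 0.0001756 m
Convert: delta = 0.0001756 m = 0.1756 mm
Final answer: delta = 0.1756 mm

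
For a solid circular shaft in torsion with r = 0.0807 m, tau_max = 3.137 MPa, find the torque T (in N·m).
Model: a solid circular shaft in torsion, so tau_max = (2·T) / (π·r^3).
Solve for T: T = (π·tau_max·r^3) / 2.
Convert to SI units:
  tau_max = 3.137 MPa = 3.137 × 10⁶ Pa
Substitute:
  T = (π × (3.137 × 10⁶) × 0.0807^3) / 2
  T = 2590 N·m
Final answer: T = 2590 N·m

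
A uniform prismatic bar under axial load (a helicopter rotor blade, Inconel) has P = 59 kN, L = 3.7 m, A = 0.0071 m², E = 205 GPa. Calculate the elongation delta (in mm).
Model: a uniform prismatic bar under axial load, so delta = (P·L) / (A·E).
Convert to SI units:
  P = 59 kN = 59000 N
  E = 205 GPa = 2.05 × 10¹¹ Pa
Substitute:
  delta = (59000 × 3.7) / (0.0071 × (2.05 × 10¹¹))
  delta = 0.00015 m
Convert: delta = 0.00015 m = 0.15 mm
Final answer: delta = 0.15 mm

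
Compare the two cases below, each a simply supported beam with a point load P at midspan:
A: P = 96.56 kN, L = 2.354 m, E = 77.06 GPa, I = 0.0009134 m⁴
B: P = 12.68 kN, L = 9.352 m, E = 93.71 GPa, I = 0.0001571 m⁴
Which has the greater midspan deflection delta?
Model: a simply supported beam with a point load P at midspan, so delta = (P·L^3) / (48·E·I) (SI units).
  A: delta = (96560 × 2.354^3) / (48 × (7.706 × 10¹⁰) × 0.0009134) = 0.0003728 m = 0.3728 mm
  B: delta = (12680 × 9.352^3) / (48 × (9.371 × 10¹⁰) × 0.0001571) = 0.01468 m = 14.68 mm
14.68 mm > 0.3728 mm, so B is larger.
Final answer: B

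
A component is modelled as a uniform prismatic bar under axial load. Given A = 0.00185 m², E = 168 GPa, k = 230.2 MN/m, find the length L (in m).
Model: a uniform prismatic bar under axial load, so k = (A·E) / L.
Solve for L: L = (A·E) / k.
Convert to SI units:
  E = 168 GPa = 1.68 × 10¹¹ Pa
  k = 230.2 MN/m = 2.302 × 10⁸ N/m
Substitute:
  L = (0.00185 × (1.68 × 10¹¹)) / (2.302 × 10⁸)
  L = 1.35 m
Final answer: L = 1.35 m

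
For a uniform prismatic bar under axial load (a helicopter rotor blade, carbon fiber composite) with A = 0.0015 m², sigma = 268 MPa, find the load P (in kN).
Model: a uniform prismatic bar under axial load, so sigma = P / A.
Solve for P: P = sigma·A.
Convert to SI units:
  sigma = 268 MPa = 2.68 × 10⁸ Pa
Substitute:
  P = (2.68 × 10⁸) × 0.0015
  P = 402000 N
Convert: P = 402000 N = 402 kN
Final answer: P = 402 kN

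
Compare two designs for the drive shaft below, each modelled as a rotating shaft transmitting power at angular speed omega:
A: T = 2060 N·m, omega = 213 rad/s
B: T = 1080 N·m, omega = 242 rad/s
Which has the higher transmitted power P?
Model: a rotating shaft transmitting power at angular speed omega, so P = T·omega (SI units).
  A: P = 2060 × 213 = 438800 W = 438.8 kW
  B: P = 1080 × 242 = 261400 W = 261.4 kW
438.8 kW > 261.4 kW, so A is larger.
Final answer: A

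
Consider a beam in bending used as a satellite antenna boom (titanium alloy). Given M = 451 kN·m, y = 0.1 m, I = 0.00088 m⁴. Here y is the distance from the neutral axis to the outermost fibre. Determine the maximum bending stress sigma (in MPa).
Model: a beam in bending, so sigma = (M·y) / I.
Convert to SI units:
  M = 451 kN·m = 451000 N·m
Substitute:
  sigma = (451000 × 0.1) / 0.00088
  sigma = 5.125 × 10⁷ Pa
Convert: sigma = 5.125 × 10⁷ Pa = 51.25 MPa
Final answer: sigma = 51.25 MPa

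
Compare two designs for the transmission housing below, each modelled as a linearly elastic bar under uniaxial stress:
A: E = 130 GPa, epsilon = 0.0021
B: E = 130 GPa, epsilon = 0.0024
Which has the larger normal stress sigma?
Model: a linearly elastic bar under uniaxial stress, so sigma = E·epsilon (SI units).
  A: sigma = (1.3 × 10¹¹) × 0.0021 = 2.73 × 10⁸ Pa = 273 MPa
  B: sigma = (1.3 × 10¹¹) × 0.0024 = 3.12 × 10⁸ Pa = 312 MPa
312 MPa > 273 MPa, so B is larger.
Final answer: B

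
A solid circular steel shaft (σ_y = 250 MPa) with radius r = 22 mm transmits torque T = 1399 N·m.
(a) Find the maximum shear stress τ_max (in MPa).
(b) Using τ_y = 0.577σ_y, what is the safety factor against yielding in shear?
(a) For a solid circular shaft, τ_max = T·r/J with J = π·r^4/2, i.e. τ_max = 2·T / (π·r^3). Convert r = 22 mm = 0.022 m.
  τ_max = (2 × 1399) / (π × 0.022^3) = 8.364 × 10⁷ Pa = 83.64 MPa
(b) τ_y = 0.577 × 250 = 144.25 MPa
  SF = τ_y/τ_max = 144.25 / 83.64 = 1.725
Final answer: (a) τ_max = 83.64 MPa, (b) SF = 1.725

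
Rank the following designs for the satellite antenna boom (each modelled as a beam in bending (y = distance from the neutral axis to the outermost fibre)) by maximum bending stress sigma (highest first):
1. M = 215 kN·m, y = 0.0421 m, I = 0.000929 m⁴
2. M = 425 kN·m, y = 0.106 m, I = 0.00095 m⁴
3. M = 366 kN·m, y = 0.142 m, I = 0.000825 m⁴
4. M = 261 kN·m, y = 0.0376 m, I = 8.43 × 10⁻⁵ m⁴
Model: a beam in bending (y = distance from the neutral axis to the outermost fibre), so sigma = (M·y) / I (SI units).
  Case 1: sigma = (215000 × 0.0421) / 0.000929 = 9.743 × 10⁶ Pa = 9.743 MPa
  Case 2: sigma = (425000 × 0.106) / 0.00095 = 4.742 × 10⁷ Pa = 47.42 MPa
  Case 3: sigma = (366000 × 0.142) / 0.000825 = 6.3 × 10⁷ Pa = 63 MPa
  Case 4: sigma = (261000 × 0.0376) / (8.43 × 10⁻⁵) = 1.164 × 10⁸ Pa = 116.4 MPa
Ordering: 116.4 MPa (case 4) > 63 MPa (case 3) > 47.42 MPa (case 2) > 9.743 MPa (case 1)
Final answer: 4, 3, 2, 1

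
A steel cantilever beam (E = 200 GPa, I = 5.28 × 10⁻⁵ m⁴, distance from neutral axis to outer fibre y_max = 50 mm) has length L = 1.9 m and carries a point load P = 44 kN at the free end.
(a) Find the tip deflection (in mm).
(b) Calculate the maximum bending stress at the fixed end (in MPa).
(a) Tip deflection of a cantilever with an end point load: δ = P·L^3 / (3·E·I). Convert P = 44 kN = 44000 N, E = 200 GPa = 2 × 10¹¹ Pa.
  δ = (44000 × 1.9^3) / (3 × (2 × 10¹¹) × (5.28 × 10⁻⁵)) = 0.009526 m = 9.526 mm
(b) Maximum bending moment at the fixed end: M = P·L = 44000 × 1.9 = 83600 N·m. Convert y_max = 50 mm = 0.05 m.
  σ = M·y_max / I = (83600 × 0.05) / (5.28 × 10⁻⁵) = 7.917 × 10⁷ Pa = 79.17 MPa
Final answer: (a) δ = 9.526 mm, (b) σ = 79.17 MPa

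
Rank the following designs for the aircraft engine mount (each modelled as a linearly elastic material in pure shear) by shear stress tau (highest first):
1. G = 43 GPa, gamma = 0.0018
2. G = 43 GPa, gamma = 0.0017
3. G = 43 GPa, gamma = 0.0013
Model: a linearly elastic material in pure shear, so tau = G·gamma (SI units).
  Case 1: tau = (4.3 × 10¹⁰) × 0.0018 = 7.74 × 10⁷ Pa = 77.4 MPa
  Case 2: tau = (4.3 × 10¹⁰) × 0.0017 = 7.31 × 10⁷ Pa = 73.1 MPa
  Case 3: tau = (4.3 × 10¹⁰) × 0.0013 = 5.59 × 10⁷ Pa = 55.9 MPa
Ordering: 77.4 MPa (case 1) > 73.1 MPa (case 2) > 55.9 MPa (case 3)
Final answer: 1, 2, 3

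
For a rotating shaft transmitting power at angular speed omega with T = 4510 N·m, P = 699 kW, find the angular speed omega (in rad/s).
Model: a rotating shaft transmitting power at angular speed omega, so P = T·omega.
Solve for omega: omega = P / T.
Convert to SI units:
  P = 699 kW = 699000 W
Substitute:
  omega = 699000 / 4510
  omega = 155 rad/s
Final answer: omega = 155 rad/s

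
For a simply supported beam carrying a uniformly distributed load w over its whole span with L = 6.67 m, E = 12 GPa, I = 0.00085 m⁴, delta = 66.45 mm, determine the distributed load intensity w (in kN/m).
Model: a simply supported beam carrying a uniformly distributed load w over its whole span, so delta = (5·w·L^4) / (384·E·I).
Solve for w: w = (384·delta·E·I) / (5·L^4).
Convert to SI units:
  E = 12 GPa = 1.2 × 10¹⁰ Pa
  delta = 66.45 mm = 0.06645 m
Substitute:
  w = (384 × 0.06645 × (1.2 × 10¹⁰) × 0.00085) / (5 × 6.67^4)
  w = 26300 N/m
Convert: w = 26300 N/m = 26.3 kN/m
Final answer: w = 26.3 kN/m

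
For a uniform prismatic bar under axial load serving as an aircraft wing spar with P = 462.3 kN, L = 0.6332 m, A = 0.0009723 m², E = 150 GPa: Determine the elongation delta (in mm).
Model: a uniform prismatic bar under axial load, so delta = (P·L) / (A·E).
Convert to SI units:
  P = 462.3 kN = 462300 N
  E = 150 GPa = 1.5 × 10¹¹ Pa
Substitute:
  delta = (462300 × 0.6332) / (0.0009723 × (1.5 × 10¹¹))
  delta = 0.002007 m
Convert: delta = 0.002007 m = 2.007 mm
Final answer: delta = 2.007 mm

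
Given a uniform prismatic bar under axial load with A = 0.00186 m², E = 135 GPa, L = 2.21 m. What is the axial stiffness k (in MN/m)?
Model: a uniform prismatic bar under axial load, so k = (A·E) / L.
Convert to SI units:
  E = 135 GPa = 1.35 × 10¹¹ Pa
Substitute:
  k = (0.00186 × (1.35 × 10¹¹)) / 2.21
  k = 1.136 × 10⁸ N/m
Convert: k = 1.136 × 10⁸ N/m = 113.6 MN/m
Final answer: k = 113.6 MN/m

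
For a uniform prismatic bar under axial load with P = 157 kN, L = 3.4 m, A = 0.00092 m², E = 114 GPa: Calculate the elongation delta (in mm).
Model: a uniform prismatic bar under axial load, so delta = (P·L) / (A·E).
Convert to SI units:
  P = 157 kN = 157000 N
  E = 114 GPa = 1.14 × 10¹¹ Pa
Substitute:
  delta = (157000 × 3.4) / (0.00092 × (1.14 × 10¹¹))
  delta = 0.00509 m
Convert: delta = 0.00509 m = 5.09 mm
Final answer: delta = 5.09 mm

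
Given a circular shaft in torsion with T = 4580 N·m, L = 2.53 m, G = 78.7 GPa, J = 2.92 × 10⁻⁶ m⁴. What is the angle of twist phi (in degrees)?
Model: a circular shaft in torsion, so phi = (T·L) / (G·J).
Convert to SI units:
  G = 78.7 GPa = 7.87 × 10¹⁰ Pa
Substitute:
  phi = (4580 × 2.53) / ((7.87 × 10¹⁰) × (2.92 × 10⁻⁶))
  phi = 0.05042 rad
Convert to degrees: phi = 0.05042 × 180/π = 2.889°
Final answer: phi = 2.889°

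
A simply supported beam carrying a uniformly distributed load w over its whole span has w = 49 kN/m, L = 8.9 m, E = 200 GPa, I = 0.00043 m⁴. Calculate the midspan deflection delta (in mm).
Model: a simply supported beam carrying a uniformly distributed load w over its whole span, so delta = (5·w·L^4) / (384·E·I).
Convert to SI units:
  w = 49 kN/m = 49000 N/m
  E = 200 GPa = 2 × 10¹¹ Pa
Substitute:
  delta = (5 × 49000 × 8.9^4) / (384 × (2 × 10¹¹) × 0.00043)
  delta = 0.04655 m
Convert: delta = 0.04655 m = 46.55 mm
Final answer: delta = 46.55 mm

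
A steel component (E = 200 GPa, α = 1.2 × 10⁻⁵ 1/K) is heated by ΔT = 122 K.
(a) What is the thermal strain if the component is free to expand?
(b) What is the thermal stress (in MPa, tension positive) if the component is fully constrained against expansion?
(a) Free thermal strain ε_th = α·ΔT = (1.2 × 10⁻⁵) × 122 = 0.001464
(b) Fully constrained, the expansion is suppressed, so σ = -E·α·ΔT. Convert E = 200 GPa = 2 × 10¹¹ Pa.
  σ = -(2 × 10¹¹) × (1.2 × 10⁻⁵) × 122 = -2.928 × 10⁸ Pa = -292.8 MPa (compressive)
Final answer: (a) ε_th = 0.001464, (b) σ = -292.8 MPa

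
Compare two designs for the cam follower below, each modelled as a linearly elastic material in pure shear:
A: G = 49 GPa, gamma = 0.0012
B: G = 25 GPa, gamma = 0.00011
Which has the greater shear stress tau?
Model: a linearly elastic material in pure shear, so tau = G·gamma (SI units).
  A: tau = (4.9 × 10¹⁰) × 0.0012 = 5.88 × 10⁷ Pa = 58.8 MPa
  B: tau = (2.5 × 10¹⁰) × 0.00011 = 2.75 × 10⁶ Pa = 2.75 MPa
58.8 MPa > 2.75 MPa, so A is larger.
Final answer: A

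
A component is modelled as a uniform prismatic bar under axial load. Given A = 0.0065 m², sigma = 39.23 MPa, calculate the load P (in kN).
Model: a uniform prismatic bar under axial load, so sigma = P / A.
Solve for P: P = sigma·A.
Convert to SI units:
  sigma = 39.23 MPa = 3.923 × 10⁷ Pa
Substitute:
  P = (3.923 × 10⁷) × 0.0065
  P = 255000 N
Convert: P = 255000 N = 255 kN
Final answer: P = 255 kN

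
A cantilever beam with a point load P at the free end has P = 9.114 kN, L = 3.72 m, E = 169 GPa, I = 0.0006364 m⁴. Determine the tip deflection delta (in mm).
Model: a cantilever beam with a point load P at the free end, so delta = (P·L^3) / (3·E·I).
Convert to SI units:
  P = 9.114 kN = 9114 N
  E = 169 GPa = 1.69 × 10¹¹ Pa
Substitute:
  delta = (9114 × 3.72^3) / (3 × (1.69 × 10¹¹) × 0.0006364)
  delta = 0.001454 m
Convert: delta = 0.001454 m = 1.454 mm
Final answer: delta = 1.454 mm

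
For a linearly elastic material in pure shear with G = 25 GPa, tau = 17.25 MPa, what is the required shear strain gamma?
Model: a linearly elastic material in pure shear, so tau = G·gamma.
Solve for gamma: gamma = tau / G.
Convert to SI units:
  G = 25 GPa = 2.5 × 10¹⁰ Pa
  tau = 17.25 MPa = 1.725 × 10⁷ Pa
Substitute:
  gamma = (1.725 × 10⁷) / (2.5 × 10¹⁰)
  gamma = 0.00069
Final answer: gamma = 0.00069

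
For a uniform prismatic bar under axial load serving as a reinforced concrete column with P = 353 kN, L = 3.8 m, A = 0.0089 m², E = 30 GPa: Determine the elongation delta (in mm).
Model: a uniform prismatic bar under axial load, so delta = (P·L) / (A·E).
Convert to SI units:
  P = 353 kN = 353000 N
  E = 30 GPa = 3 × 10¹⁰ Pa
Substitute:
  delta = (353000 × 3.8) / (0.0089 × (3 × 10¹⁰))
  delta = 0.005024 m
Convert: delta = 0.005024 m = 5.024 mm
Final answer: delta = 5.024 mm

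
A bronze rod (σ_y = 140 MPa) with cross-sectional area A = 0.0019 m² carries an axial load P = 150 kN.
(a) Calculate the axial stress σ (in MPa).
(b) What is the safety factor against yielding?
(a) Axial stress σ = P/A. Convert P = 150 kN = 150000 N.
  σ = 150000 / 0.0019 = 7.895 × 10⁷ Pa = 78.95 MPa
(b) Safety factor SF = σ_y/σ = 140 / 78.95 = 1.773
Final answer: (a) σ = 78.95 MPa, (b) SF = 1.773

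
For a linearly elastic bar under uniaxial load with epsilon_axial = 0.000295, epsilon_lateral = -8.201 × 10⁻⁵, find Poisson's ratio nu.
Model: a linearly elastic bar under uniaxial load, so epsilon_lateral = -nu·epsilon_axial.
Solve for nu: nu = -epsilon_lateral / epsilon_axial.
Substitute:
  nu = -(-8.201 × 10⁻⁵) / 0.000295
  nu = 0.278
Final answer: nu = 0.278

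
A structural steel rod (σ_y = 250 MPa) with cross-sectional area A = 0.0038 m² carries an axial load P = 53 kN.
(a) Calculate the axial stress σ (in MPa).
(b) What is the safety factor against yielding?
(a) Axial stress σ = P/A. Convert P = 53 kN = 53000 N.
  σ = 53000 / 0.0038 = 1.395 × 10⁷ Pa = 13.95 MPa
(b) Safety factor SF = σ_y/σ = 250 / 13.95 = 17.92
Final answer: (a) σ = 13.95 MPa, (b) SF = 17.92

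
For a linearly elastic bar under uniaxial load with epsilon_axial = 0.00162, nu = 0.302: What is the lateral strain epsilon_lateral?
Model: a linearly elastic bar under uniaxial load, so epsilon_lateral = -nu·epsilon_axial.
Substitute:
  epsilon_lateral = -(0.302 × 0.00162)
  epsilon_lateral = -0.0004892
Final answer: epsilon_lateral = -0.0004892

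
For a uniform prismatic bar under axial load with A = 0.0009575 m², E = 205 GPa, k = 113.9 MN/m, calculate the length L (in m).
Model: a uniform prismatic bar under axial load, so k = (A·E) / L.
Solve for L: L = (A·E) / k.
Convert to SI units:
  E = 205 GPa = 2.05 × 10¹¹ Pa
  k = 113.9 MN/m = 1.139 × 10⁸ N/m
Substitute:
  L = (0.0009575 × (2.05 × 10¹¹)) / (1.139 × 10⁸)
  L = 1.723 m
Final answer: L = 1.723 m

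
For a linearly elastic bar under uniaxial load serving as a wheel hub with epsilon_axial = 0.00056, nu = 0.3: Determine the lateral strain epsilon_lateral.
Model: a linearly elastic bar under uniaxial load, so epsilon_lateral = -nu·epsilon_axial.
Substitute:
  epsilon_lateral = -(0.3 × 0.00056)
  epsilon_lateral = -0.000168
Final answer: epsilon_lateral = -0.000168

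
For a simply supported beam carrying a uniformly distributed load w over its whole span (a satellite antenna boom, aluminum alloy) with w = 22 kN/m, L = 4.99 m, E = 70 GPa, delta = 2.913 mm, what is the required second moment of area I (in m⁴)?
Model: a simply supported beam carrying a uniformly distributed load w over its whole span, so delta = (5·w·L^4) / (384·E·I).
Solve for I: I = (5·w·L^4) / (384·delta·E).
Convert to SI units:
  w = 22 kN/m = 22000 N/m
  E = 70 GPa = 7 × 10¹⁰ Pa
  delta = 2.913 mm = 0.002913 m
Substitute:
  I = (5 × 22000 × 4.99^4) / (384 × 0.002913 × (7 × 10¹⁰))
  I = 0.000871 m⁴
Final answer: I = 0.000871 m⁴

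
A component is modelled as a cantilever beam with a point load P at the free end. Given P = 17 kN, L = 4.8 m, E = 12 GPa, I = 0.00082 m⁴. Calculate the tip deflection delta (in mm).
Model: a cantilever beam with a point load P at the free end, so delta = (P·L^3) / (3·E·I).
Convert to SI units:
  P = 17 kN = 17000 N
  E = 12 GPa = 1.2 × 10¹⁰ Pa
Substitute:
  delta = (17000 × 4.8^3) / (3 × (1.2 × 10¹⁰) × 0.00082)
  delta = 0.06369 m
Convert: delta = 0.06369 m = 63.69 mm
Final answer: delta = 63.69 mm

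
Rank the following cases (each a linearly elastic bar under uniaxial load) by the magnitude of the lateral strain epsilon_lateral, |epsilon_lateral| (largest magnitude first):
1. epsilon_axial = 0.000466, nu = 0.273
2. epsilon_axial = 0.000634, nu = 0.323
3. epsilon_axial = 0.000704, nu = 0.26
Model: a linearly elastic bar under uniaxial load, so epsilon_lateral = -nu·epsilon_axial (SI units).
  Case 1: epsilon_lateral = -(0.273 × 0.000466) = -0.0001272
  Case 2: epsilon_lateral = -(0.323 × 0.000634) = -0.0002048
  Case 3: epsilon_lateral = -(0.26 × 0.000704) = -0.000183
Ordering by |epsilon_lateral|: 0.0002048 (case 2) > 0.000183 (case 3) > 0.0001272 (case 1)
Final answer: 2, 3, 1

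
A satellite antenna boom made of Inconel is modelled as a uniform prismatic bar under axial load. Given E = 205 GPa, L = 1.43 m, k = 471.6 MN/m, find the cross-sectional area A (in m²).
Model: a uniform prismatic bar under axial load, so k = (A·E) / L.
Solve for A: A = (k·L) / E.
Convert to SI units:
  E = 205 GPa = 2.05 × 10¹¹ Pa
  k = 471.6 MN/m = 4.716 × 10⁸ N/m
Substitute:
  A = ((4.716 × 10⁸) × 1.43) / (2.05 × 10¹¹)
  A = 0.00329 m²
Final answer: A = 0.00329 m²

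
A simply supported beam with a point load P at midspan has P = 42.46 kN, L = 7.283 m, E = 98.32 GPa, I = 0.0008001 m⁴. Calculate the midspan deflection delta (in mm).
Model: a simply supported beam with a point load P at midspan, so delta = (P·L^3) / (48·E·I).
Convert to SI units:
  P = 42.46 kN = 42460 N
  E = 98.32 GPa = 9.832 × 10¹⁰ Pa
Substitute:
  delta = (42460 × 7.283^3) / (48 × (9.832 × 10¹⁰) × 0.0008001)
  delta = 0.004344 m
Convert: delta = 0.004344 m = 4.344 mm
Final answer: delta = 4.344 mm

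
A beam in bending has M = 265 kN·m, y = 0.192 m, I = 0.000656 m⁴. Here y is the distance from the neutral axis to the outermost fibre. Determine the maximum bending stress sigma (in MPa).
Model: a beam in bending, so sigma = (M·y) / I.
Convert to SI units:
  M = 265 kN·m = 265000 N·m
Substitute:
  sigma = (265000 × 0.192) / 0.000656
  sigma = 7.756 × 10⁷ Pa
Convert: sigma = 7.756 × 10⁷ Pa = 77.56 MPa
Final answer: sigma = 77.56 MPa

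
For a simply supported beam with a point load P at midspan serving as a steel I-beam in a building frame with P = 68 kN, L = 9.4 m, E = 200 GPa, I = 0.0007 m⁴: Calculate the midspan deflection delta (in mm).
Model: a simply supported beam with a point load P at midspan, so delta = (P·L^3) / (48·E·I).
Convert to SI units:
  P = 68 kN = 68000 N
  E = 200 GPa = 2 × 10¹¹ Pa
Substitute:
  delta = (68000 × 9.4^3) / (48 × (2 × 10¹¹) × 0.0007)
  delta = 0.008405 m
Convert: delta = 0.008405 m = 8.405 mm
Final answer: delta = 8.405 mm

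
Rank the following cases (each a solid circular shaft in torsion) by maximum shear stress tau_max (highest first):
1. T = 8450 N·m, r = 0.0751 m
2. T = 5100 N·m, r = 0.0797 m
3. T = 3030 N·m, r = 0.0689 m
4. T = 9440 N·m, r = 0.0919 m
Model: a solid circular shaft in torsion, so tau_max = (2·T) / (π·r^3) (SI units).
  Case 1: tau_max = (2 × 8450) / (π × 0.0751^3) = 1.27 × 10⁷ Pa = 12.7 MPa
  Case 2: tau_max = (2 × 5100) / (π × 0.0797^3) = 6.413 × 10⁶ Pa = 6.413 MPa
  Case 3: tau_max = (2 × 3030) / (π × 0.0689^3) = 5.897 × 10⁶ Pa = 5.897 MPa
  Case 4: tau_max = (2 × 9440) / (π × 0.0919^3) = 7.743 × 10⁶ Pa = 7.743 MPa
Ordering: 12.7 MPa (case 1) > 7.743 MPa (case 4) > 6.413 MPa (case 2) > 5.897 MPa (case 3)
Final answer: 1, 4, 2, 3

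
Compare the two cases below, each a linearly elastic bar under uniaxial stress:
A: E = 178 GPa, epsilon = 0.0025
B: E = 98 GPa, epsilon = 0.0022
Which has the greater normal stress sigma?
Model: a linearly elastic bar under uniaxial stress, so sigma = E·epsilon (SI units).
  A: sigma = (1.78 × 10¹¹) × 0.0025 = 4.45 × 10⁸ Pa = 445 MPa
  B: sigma = (9.8 × 10¹⁰) × 0.0022 = 2.156 × 10⁸ Pa = 215.6 MPa
445 MPa > 215.6 MPa, so A is larger.
Final answer: A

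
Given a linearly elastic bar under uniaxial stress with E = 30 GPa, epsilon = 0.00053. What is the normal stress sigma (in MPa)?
Model: a linearly elastic bar under uniaxial stress, so sigma = E·epsilon.
Convert to SI units:
  E = 30 GPa = 3 × 10¹⁰ Pa
Substitute:
  sigma = (3 × 10¹⁰) × 0.00053
  sigma = 1.59 × 10⁷ Pa
Convert: sigma = 1.59 × 10⁷ Pa = 15.9 MPa
Final answer: sigma = 15.9 MPa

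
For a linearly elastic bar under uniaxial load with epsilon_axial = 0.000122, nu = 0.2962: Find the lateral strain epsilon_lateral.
Model: a linearly elastic bar under uniaxial load, so epsilon_lateral = -nu·epsilon_axial.
Substitute:
  epsilon_lateral = -(0.2962 × 0.000122)
  epsilon_lateral = -3.614 × 10⁻⁵
Final answer: epsilon_lateral = -3.614 × 10⁻⁵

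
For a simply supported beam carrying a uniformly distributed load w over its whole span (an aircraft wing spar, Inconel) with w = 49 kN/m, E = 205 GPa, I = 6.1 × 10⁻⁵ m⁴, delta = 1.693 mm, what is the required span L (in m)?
Model: a simply supported beam carrying a uniformly distributed load w over its whole span, so delta = (5·w·L^4) / (384·E·I).
Solve for L: L = ((384·delta·E·I) / (5·w))^(1/4).
Convert to SI units:
  w = 49 kN/m = 49000 N/m
  E = 205 GPa = 2.05 × 10¹¹ Pa
  delta = 1.693 mm = 0.001693 m
Substitute:
  L = ((384 × 0.001693 × (2.05 × 10¹¹) × (6.1 × 10⁻⁵)) / (5 × 49000))^(1/4)
  L = 2.4 m
Final answer: L = 2.4 m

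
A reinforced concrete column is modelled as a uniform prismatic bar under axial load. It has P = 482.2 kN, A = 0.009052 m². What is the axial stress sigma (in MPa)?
Model: a uniform prismatic bar under axial load, so sigma = P / A.
Convert to SI units:
  P = 482.2 kN = 482200 N
Substitute:
  sigma = 482200 / 0.009052
  sigma = 5.327 × 10⁷ Pa
Convert: sigma = 5.327 × 10⁷ Pa = 53.27 MPa
Final answer: sigma = 53.27 MPa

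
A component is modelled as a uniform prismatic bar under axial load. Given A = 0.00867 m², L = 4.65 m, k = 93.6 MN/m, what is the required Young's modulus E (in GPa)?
Model: a uniform prismatic bar under axial load, so k = (A·E) / L.
Solve for E: E = (k·L) / A.
Convert to SI units:
  k = 93.6 MN/m = 9.36 × 10⁷ N/m
Substitute:
  E = ((9.36 × 10⁷) × 4.65) / 0.00867
  E = 5.02 × 10¹⁰ Pa
Convert: E = 5.02 × 10¹⁰ Pa = 50.2 GPa
Final answer: E = 50.2 GPa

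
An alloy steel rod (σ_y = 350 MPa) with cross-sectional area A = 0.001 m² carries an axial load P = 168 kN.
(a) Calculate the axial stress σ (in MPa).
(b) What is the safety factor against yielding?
(a) Axial stress σ = P/A. Convert P = 168 kN = 168000 N.
  σ = 168000 / 0.001 = 1.68 × 10⁸ Pa = 168 MPa
(b) Safety factor SF = σ_y/σ = 350 / 168 = 2.083
Final answer: (a) σ = 168 MPa, (b) SF = 2.083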